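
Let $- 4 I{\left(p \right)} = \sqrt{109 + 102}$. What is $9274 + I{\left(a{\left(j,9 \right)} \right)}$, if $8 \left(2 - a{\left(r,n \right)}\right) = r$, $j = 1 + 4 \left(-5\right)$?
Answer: $9274 - \frac{\sqrt{211}}{4} \approx 9270.4$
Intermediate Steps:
$j = -19$ ($j = 1 - 20 = -19$)
$a{\left(r,n \right)} = 2 - \frac{r}{8}$
$I{\left(p \right)} = - \frac{\sqrt{211}}{4}$ ($I{\left(p \right)} = - \frac{\sqrt{109 + 102}}{4} = - \frac{\sqrt{211}}{4}$)
$9274 + I{\left(a{\left(j,9 \right)} \right)} = 9274 - \frac{\sqrt{211}}{4}$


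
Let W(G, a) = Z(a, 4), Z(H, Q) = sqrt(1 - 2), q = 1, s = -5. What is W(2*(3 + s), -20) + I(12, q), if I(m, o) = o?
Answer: 1 + I ≈ 1.0 + 1.0*I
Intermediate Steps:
Z(H, Q) = I (Z(H, Q) = sqrt(-1) = I)
W(G, a) = I
W(2*(3 + s), -20) + I(12, q) = I + 1 = 1 + I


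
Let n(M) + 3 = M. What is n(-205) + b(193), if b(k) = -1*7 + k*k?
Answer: 37034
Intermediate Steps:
n(M) = -3 + M
b(k) = -7 + k²
n(-205) + b(193) = (-3 - 205) + (-7 + 193²) = -208 + (-7 + 37249) = -208 + 37242 = 37034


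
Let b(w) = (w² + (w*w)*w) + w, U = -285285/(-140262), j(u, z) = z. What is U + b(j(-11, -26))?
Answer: -791263109/46754 ≈ -16924.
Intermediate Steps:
U = 95095/46754 (U = -285285*(-1/140262) = 95095/46754 ≈ 2.0339)
b(w) = w + w² + w³ (b(w) = (w² + w²*w) + w = (w² + w³) + w = w + w² + w³)
U + b(j(-11, -26)) = 95095/46754 - 26*(1 - 26 + (-26)²) = 95095/46754 - 26*(1 - 26 + 676) = 95095/46754 - 26*651 = 95095/46754 - 16926 = -791263109/46754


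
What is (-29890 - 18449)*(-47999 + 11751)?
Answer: 1752192072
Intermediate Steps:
(-29890 - 18449)*(-47999 + 11751) = -48339*(-36248) = 1752192072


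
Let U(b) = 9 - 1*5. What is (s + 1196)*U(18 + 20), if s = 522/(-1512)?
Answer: 100435/21 ≈ 4782.6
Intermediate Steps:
s = -29/84 (s = 522*(-1/1512) = -29/84 ≈ -0.34524)
U(b) = 4 (U(b) = 9 - 5 = 4)
(s + 1196)*U(18 + 20) = (-29/84 + 1196)*4 = (100435/84)*4 = 100435/21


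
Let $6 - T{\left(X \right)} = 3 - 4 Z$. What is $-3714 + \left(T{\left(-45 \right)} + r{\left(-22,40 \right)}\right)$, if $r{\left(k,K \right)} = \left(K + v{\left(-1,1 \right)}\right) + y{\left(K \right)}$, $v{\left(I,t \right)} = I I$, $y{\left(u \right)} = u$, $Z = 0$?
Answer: $-3630$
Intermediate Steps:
$T{\left(X \right)} = 3$ ($T{\left(X \right)} = 6 - \left(3 - 0\right) = 6 - \left(3 + 0\right) = 6 - 3 = 3$)
$v{\left(I,t \right)} = I^{2}$
$r{\left(k,K \right)} = 1 + 2 K$ ($r{\left(k,K \right)} = \left(K + \left(-1\right)^{2}\right) + K = \left(K + 1\right) + K = \left(1 + K\right) + K = 1 + 2 K$)
$-3714 + \left(T{\left(-45 \right)} + r{\left(-22,40 \right)}\right) = -3714 + \left(3 + \left(1 + 2 \cdot 40\right)\right) = -3714 + \left(3 + \left(1 + 80\right)\right) = -3714 + \left(3 + 81\right) = -3714 + 84 = -3630$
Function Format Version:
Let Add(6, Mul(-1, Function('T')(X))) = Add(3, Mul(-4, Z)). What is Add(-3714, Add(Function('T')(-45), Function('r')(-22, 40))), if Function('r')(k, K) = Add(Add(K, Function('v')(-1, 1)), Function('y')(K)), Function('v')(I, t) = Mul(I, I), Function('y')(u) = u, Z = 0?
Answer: -3630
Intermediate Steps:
Function('T')(X) = 3 (Function('T')(X) = Add(6, Mul(-1, Add(3, Mul(-4, 0)))) = Add(6, Mul(-1, Add(3, 0))) = Add(6, Mul(-1, 3)) = Add(6, -3) = 3)
Function('v')(I, t) = Pow(I, 2)
Function('r')(k, K) = Add(1, Mul(2, K)) (Function('r')(k, K) = Add(Add(K, Pow(-1, 2)), K) = Add(Add(K, 1), K) = Add(Add(1, K), K) = Add(1, Mul(2, K)))
Add(-3714, Add(Function('T')(-45), Function('r')(-22, 40))) = Add(-3714, Add(3, Add(1, Mul(2, 40)))) = Add(-3714, Add(3, Add(1, 80))) = Add(-3714, Add(3, 81)) = Add(-3714, 84) = -3630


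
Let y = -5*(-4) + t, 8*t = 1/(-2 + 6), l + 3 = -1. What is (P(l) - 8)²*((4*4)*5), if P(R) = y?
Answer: 741125/64 ≈ 11580.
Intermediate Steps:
l = -4 (l = -3 - 1 = -4)
t = 1/32 (t = 1/(8*(-2 + 6)) = (⅛)/4 = (⅛)*(¼) = 1/32 ≈ 0.031250)
y = 641/32 (y = -5*(-4) + 1/32 = 20 + 1/32 = 641/32 ≈ 20.031)
P(R) = 641/32
(P(l) - 8)²*((4*4)*5) = (641/32 - 8)²*((4*4)*5) = (385/32)²*(16*5) = (148225/1024)*80 = 741125/64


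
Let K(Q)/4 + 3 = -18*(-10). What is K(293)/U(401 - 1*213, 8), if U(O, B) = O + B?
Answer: 177/49 ≈ 3.6122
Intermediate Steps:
U(O, B) = B + O
K(Q) = 708 (K(Q) = -12 + 4*(-18*(-10)) = -12 + 4*180 = -12 + 720 = 708)
K(293)/U(401 - 1*213, 8) = 708/(8 + (401 - 1*213)) = 708/(8 + (401 - 213)) = 708/(8 + 188) = 708/196 = 708*(1/196) = 177/49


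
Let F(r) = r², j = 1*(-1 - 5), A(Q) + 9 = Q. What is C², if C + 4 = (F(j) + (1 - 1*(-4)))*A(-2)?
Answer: 207025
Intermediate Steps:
A(Q) = -9 + Q
j = -6 (j = 1*(-6) = -6)
C = -455 (C = -4 + ((-6)² + (1 - 1*(-4)))*(-9 - 2) = -4 + (36 + (1 + 4))*(-11) = -4 + (36 + 5)*(-11) = -4 + 41*(-11) = -4 - 451 = -455)
C² = (-455)² = 207025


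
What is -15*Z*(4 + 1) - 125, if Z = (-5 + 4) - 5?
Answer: 325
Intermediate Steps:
Z = -6 (Z = -1 - 5 = -6)
-15*Z*(4 + 1) - 125 = -(-90)*(4 + 1) - 125 = -(-90)*5 - 125 = -15*(-30) - 125 = 450 - 125 = 325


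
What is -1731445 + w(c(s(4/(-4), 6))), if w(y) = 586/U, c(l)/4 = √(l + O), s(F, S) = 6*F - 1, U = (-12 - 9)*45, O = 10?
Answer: -1636216111/945 ≈ -1.7314e+6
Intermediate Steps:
U = -945 (U = -21*45 = -945)
s(F, S) = -1 + 6*F
c(l) = 4*√(10 + l) (c(l) = 4*√(l + 10) = 4*√(10 + l))
w(y) = -586/945 (w(y) = 586/(-945) = 586*(-1/945) = -586/945)
-1731445 + w(c(s(4/(-4), 6))) = -1731445 - 586/945 = -1636216111/945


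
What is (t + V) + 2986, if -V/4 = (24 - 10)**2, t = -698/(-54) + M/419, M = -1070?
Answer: 25028567/11313 ≈ 2212.4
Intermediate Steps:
t = 117341/11313 (t = -698/(-54) - 1070/419 = -698*(-1/54) - 1070*1/419 = 349/27 - 1070/419 = 117341/11313 ≈ 10.372)
V = -784 (V = -4*(24 - 10)**2 = -4*14**2 = -4*196 = -784)
(t + V) + 2986 = (117341/11313 - 784) + 2986 = -8752051/11313 + 2986 = 25028567/11313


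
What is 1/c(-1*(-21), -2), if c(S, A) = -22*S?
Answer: -1/462 ≈ -0.0021645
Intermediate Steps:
1/c(-1*(-21), -2) = 1/(-(-22)*(-21)) = 1/(-22*21) = 1/(-462) = -1/462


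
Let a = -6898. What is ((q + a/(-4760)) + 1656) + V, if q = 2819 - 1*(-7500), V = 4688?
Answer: 39661389/2380 ≈ 16664.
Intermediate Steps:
q = 10319 (q = 2819 + 7500 = 10319)
((q + a/(-4760)) + 1656) + V = ((10319 - 6898/(-4760)) + 1656) + 4688 = ((10319 - 6898*(-1/4760)) + 1656) + 4688 = ((10319 + 3449/2380) + 1656) + 4688 = (24562669/2380 + 1656) + 4688 = 28503949/2380 + 4688 = 39661389/2380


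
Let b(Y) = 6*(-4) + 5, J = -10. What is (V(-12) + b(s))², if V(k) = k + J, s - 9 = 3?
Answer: 1681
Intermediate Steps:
s = 12 (s = 9 + 3 = 12)
V(k) = -10 + k (V(k) = k - 10 = -10 + k)
b(Y) = -19 (b(Y) = -24 + 5 = -19)
(V(-12) + b(s))² = ((-10 - 12) - 19)² = (-22 - 19)² = (-41)² = 1681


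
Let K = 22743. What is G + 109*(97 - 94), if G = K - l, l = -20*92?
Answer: 24910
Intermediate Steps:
l = -1840
G = 24583 (G = 22743 - 1*(-1840) = 22743 + 1840 = 24583)
G + 109*(97 - 94) = 24583 + 109*(97 - 94) = 24583 + 109*3 = 24583 + 327 = 24910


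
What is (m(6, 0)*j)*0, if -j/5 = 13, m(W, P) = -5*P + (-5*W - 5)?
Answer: 0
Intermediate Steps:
m(W, P) = -5 - 5*P - 5*W (m(W, P) = -5*P + (-5 - 5*W) = -5 - 5*P - 5*W)
j = -65 (j = -5*13 = -65)
(m(6, 0)*j)*0 = ((-5 - 5*0 - 5*6)*(-65))*0 = ((-5 + 0 - 30)*(-65))*0 = -35*(-65)*0 = 2275*0 = 0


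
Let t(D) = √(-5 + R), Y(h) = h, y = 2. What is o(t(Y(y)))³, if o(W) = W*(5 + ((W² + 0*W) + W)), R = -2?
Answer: 245 - 238*I*√7 ≈ 245.0 - 629.69*I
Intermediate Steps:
t(D) = I*√7 (t(D) = √(-5 - 2) = √(-7) = I*√7)
o(W) = W*(5 + W + W²) (o(W) = W*(5 + ((W² + 0) + W)) = W*(5 + (W² + W)) = W*(5 + (W + W²)) = W*(5 + W + W²))
o(t(Y(y)))³ = ((I*√7)*(5 + I*√7 + (I*√7)²))³ = ((I*√7)*(5 + I*√7 - 7))³ = ((I*√7)*(-2 + I*√7))³ = (I*√7*(-2 + I*√7))³ = -7*I*√7*(-2 + I*√7)³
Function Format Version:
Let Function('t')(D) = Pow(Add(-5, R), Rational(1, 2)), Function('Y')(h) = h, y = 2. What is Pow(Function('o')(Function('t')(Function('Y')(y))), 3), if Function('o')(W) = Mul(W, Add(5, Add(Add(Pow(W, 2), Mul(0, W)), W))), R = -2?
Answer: Add(245, Mul(-238, I, Pow(7, Rational(1, 2)))) ≈ Add(245.00, Mul(-629.69, I))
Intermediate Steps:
Function('t')(D) = Mul(I, Pow(7, Rational(1, 2))) (Function('t')(D) = Pow(Add(-5, -2), Rational(1, 2)) = Pow(-7, Rational(1, 2)) = Mul(I, Pow(7, Rational(1, 2))))
Function('o')(W) = Mul(W, Add(5, W, Pow(W, 2))) (Function('o')(W) = Mul(W, Add(5, Add(Add(Pow(W, 2), 0), W))) = Mul(W, Add(5, Add(Pow(W, 2), W))) = Mul(W, Add(5, Add(W, Pow(W, 2)))) = Mul(W, Add(5, W, Pow(W, 2))))
Pow(Function('o')(Function('t')(Function('Y')(y))), 3) = Pow(Mul(Mul(I, Pow(7, Rational(1, 2))), Add(5, Mul(I, Pow(7, Rational(1, 2))), Pow(Mul(I, Pow(7, Rational(1, 2))), 2))), 3) = Pow(Mul(Mul(I, Pow(7, Rational(1, 2))), Add(5, Mul(I, Pow(7, Rational(1, 2))), -7)), 3) = Pow(Mul(Mul(I, Pow(7, Rational(1, 2))), Add(-2, Mul(I, Pow(7, Rational(1, 2))))), 3) = Pow(Mul(I, Pow(7, Rational(1, 2)), Add(-2, Mul(I, Pow(7, Rational(1, 2))))), 3) = Mul(-7, I, Pow(7, Rational(1, 2)), Pow(Add(-2, Mul(I, Pow(7, Rational(1, 2)))), 3))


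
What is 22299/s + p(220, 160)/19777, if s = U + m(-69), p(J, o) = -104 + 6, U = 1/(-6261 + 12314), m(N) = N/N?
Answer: 889805577609/39909986 ≈ 22295.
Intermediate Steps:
m(N) = 1
U = 1/6053 ≈ 0.00016521
p(J, o) = -98
s = 6054/6053 (s = 1/6053 + 1 = 6054/6053 ≈ 1.0002)
22299/s + p(220, 160)/19777 = 22299/(6054/6053) - 98/19777 = 22299*(6053/6054) - 98*1/19777 = 44991949/2018 - 98/19777 = 889805577609/39909986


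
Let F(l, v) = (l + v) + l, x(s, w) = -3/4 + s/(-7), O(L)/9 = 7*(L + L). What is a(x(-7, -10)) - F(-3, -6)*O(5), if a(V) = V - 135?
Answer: 29701/4 ≈ 7425.3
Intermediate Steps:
O(L) = 126*L (O(L) = 9*(7*(L + L)) = 9*(7*(2*L)) = 9*(14*L) = 126*L)
x(s, w) = -3/4 - s/7 (x(s, w) = -3*1/4 + s*(-1/7) = -3/4 - s/7)
a(V) = -135 + V
F(l, v) = v + 2*l
a(x(-7, -10)) - F(-3, -6)*O(5) = (-135 + (-3/4 - 1/7*(-7))) - (-6 + 2*(-3))*126*5 = (-135 + (-3/4 + 1)) - (-6 - 6)*630 = (-135 + 1/4) - (-12)*630 = -539/4 - 1*(-7560) = -539/4 + 7560 = 29701/4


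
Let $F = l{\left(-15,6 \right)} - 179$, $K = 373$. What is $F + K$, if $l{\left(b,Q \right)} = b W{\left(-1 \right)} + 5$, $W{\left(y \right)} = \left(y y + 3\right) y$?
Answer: $259$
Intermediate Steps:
$W{\left(y \right)} = y \left(3 + y^{2}\right)$ ($W{\left(y \right)} = \left(y^{2} + 3\right) y = \left(3 + y^{2}\right) y = y \left(3 + y^{2}\right)$)
$l{\left(b,Q \right)} = 5 - 4 b$ ($l{\left(b,Q \right)} = b \left(- (3 + \left(-1\right)^{2})\right) + 5 = b \left(- (3 + 1)\right) + 5 = b \left(\left(-1\right) 4\right) + 5 = b \left(-4\right) + 5 = - 4 b + 5 = 5 - 4 b$)
$F = -114$ ($F = \left(5 - -60\right) - 179 = \left(5 + 60\right) - 179 = 65 - 179 = -114$)
$F + K = -114 + 373 = 259$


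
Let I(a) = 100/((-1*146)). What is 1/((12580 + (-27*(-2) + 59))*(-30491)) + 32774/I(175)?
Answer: -462975769136038/9675556575 ≈ -47850.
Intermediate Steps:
I(a) = -50/73 (I(a) = 100/(-146) = 100*(-1/146) = -50/73)
1/((12580 + (-27*(-2) + 59))*(-30491)) + 32774/I(175) = 1/((12580 + (-27*(-2) + 59))*(-30491)) + 32774/(-50/73) = -1/30491/(12580 + (54 + 59)) + 32774*(-73/50) = -1/30491/(12580 + 113) - 1196251/25 = -1/30491/12693 - 1196251/25 = (1/12693)*(-1/30491) - 1196251/25 = -1/387022263 - 1196251/25 = -462975769136038/9675556575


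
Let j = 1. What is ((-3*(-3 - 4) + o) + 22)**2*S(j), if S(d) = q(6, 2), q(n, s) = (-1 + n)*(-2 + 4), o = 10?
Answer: 28090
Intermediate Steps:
q(n, s) = -2 + 2*n (q(n, s) = (-1 + n)*2 = -2 + 2*n)
S(d) = 10 (S(d) = -2 + 2*6 = -2 + 12 = 10)
((-3*(-3 - 4) + o) + 22)**2*S(j) = ((-3*(-3 - 4) + 10) + 22)**2*10 = ((-3*(-7) + 10) + 22)**2*10 = ((21 + 10) + 22)**2*10 = (31 + 22)**2*10 = 53**2*10 = 2809*10 = 28090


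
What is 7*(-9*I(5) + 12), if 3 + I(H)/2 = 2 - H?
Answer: 840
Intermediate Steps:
I(H) = -2 - 2*H (I(H) = -6 + 2*(2 - H) = -6 + (4 - 2*H) = -2 - 2*H)
7*(-9*I(5) + 12) = 7*(-9*(-2 - 2*5) + 12) = 7*(-9*(-2 - 10) + 12) = 7*(-9*(-12) + 12) = 7*(108 + 12) = 7*120 = 840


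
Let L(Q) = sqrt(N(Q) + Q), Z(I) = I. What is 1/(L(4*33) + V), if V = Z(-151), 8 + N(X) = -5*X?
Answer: -151/23337 - 2*I*sqrt(134)/23337 ≈ -0.0064704 - 0.00099206*I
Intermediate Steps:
N(X) = -8 - 5*X
V = -151
L(Q) = sqrt(-8 - 4*Q) (L(Q) = sqrt((-8 - 5*Q) + Q) = sqrt(-8 - 4*Q))
1/(L(4*33) + V) = 1/(2*sqrt(-2 - 4*33) - 151) = 1/(2*sqrt(-2 - 1*132) - 151) = 1/(2*sqrt(-2 - 132) - 151) = 1/(2*sqrt(-134) - 151) = 1/(2*(I*sqrt(134)) - 151) = 1/(2*I*sqrt(134) - 151) = 1/(-151 + 2*I*sqrt(134))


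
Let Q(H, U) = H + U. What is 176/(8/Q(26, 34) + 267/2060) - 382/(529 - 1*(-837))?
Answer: 148515013/221975 ≈ 669.06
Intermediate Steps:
176/(8/Q(26, 34) + 267/2060) - 382/(529 - 1*(-837)) = 176/(8/(26 + 34) + 267/2060) - 382/(529 - 1*(-837)) = 176/(8/60 + 267*(1/2060)) - 382/(529 + 837) = 176/(8*(1/60) + 267/2060) - 382/1366 = 176/(2/15 + 267/2060) - 382*1/1366 = 176/(325/1236) - 191/683 = 176*(1236/325) - 191/683 = 217536/325 - 191/683 = 148515013/221975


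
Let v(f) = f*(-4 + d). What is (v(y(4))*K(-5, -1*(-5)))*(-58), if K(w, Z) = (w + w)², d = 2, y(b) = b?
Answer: 46400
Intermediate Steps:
K(w, Z) = 4*w² (K(w, Z) = (2*w)² = 4*w²)
v(f) = -2*f (v(f) = f*(-4 + 2) = f*(-2) = -2*f)
(v(y(4))*K(-5, -1*(-5)))*(-58) = ((-2*4)*(4*(-5)²))*(-58) = -32*25*(-58) = -8*100*(-58) = -800*(-58) = 46400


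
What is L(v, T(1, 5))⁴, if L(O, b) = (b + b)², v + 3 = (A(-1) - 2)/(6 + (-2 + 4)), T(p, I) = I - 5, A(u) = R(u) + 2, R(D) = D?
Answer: 0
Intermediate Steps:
A(u) = 2 + u (A(u) = u + 2 = 2 + u)
T(p, I) = -5 + I
v = -25/8 (v = -3 + ((2 - 1) - 2)/(6 + (-2 + 4)) = -3 + (1 - 2)/(6 + 2) = -3 - 1/8 = -3 - 1*⅛ = -3 - ⅛ = -25/8 ≈ -3.1250)
L(O, b) = 4*b² (L(O, b) = (2*b)² = 4*b²)
L(v, T(1, 5))⁴ = (4*(-5 + 5)²)⁴ = (4*0²)⁴ = (4*0)⁴ = 0⁴ = 0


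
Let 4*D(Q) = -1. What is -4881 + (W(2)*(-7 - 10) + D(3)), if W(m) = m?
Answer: -19661/4 ≈ -4915.3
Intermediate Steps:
D(Q) = -¼ (D(Q) = (¼)*(-1) = -¼)
-4881 + (W(2)*(-7 - 10) + D(3)) = -4881 + (2*(-7 - 10) - ¼) = -4881 + (2*(-17) - ¼) = -4881 + (-34 - ¼) = -4881 - 137/4 = -19661/4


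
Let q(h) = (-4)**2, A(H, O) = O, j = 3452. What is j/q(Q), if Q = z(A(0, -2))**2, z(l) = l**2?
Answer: 863/4 ≈ 215.75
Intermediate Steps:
Q = 16 (Q = ((-2)**2)**2 = 4**2 = 16)
q(h) = 16
j/q(Q) = 3452/16 = 3452*(1/16) = 863/4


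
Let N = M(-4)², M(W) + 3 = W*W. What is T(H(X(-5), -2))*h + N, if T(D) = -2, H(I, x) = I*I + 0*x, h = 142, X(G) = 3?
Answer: -115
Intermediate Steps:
M(W) = -3 + W² (M(W) = -3 + W*W = -3 + W²)
H(I, x) = I² (H(I, x) = I² + 0 = I²)
N = 169 (N = (-3 + (-4)²)² = (-3 + 16)² = 13² = 169)
T(H(X(-5), -2))*h + N = -2*142 + 169 = -284 + 169 = -115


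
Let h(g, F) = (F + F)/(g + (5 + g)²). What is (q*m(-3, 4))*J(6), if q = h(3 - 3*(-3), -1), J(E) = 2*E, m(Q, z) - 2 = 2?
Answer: -96/301 ≈ -0.31894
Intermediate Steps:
m(Q, z) = 4 (m(Q, z) = 2 + 2 = 4)
h(g, F) = 2*F/(g + (5 + g)²) (h(g, F) = (2*F)/(g + (5 + g)²) = 2*F/(g + (5 + g)²))
q = -2/301 (q = 2*(-1)/((3 - 3*(-3)) + (5 + (3 - 3*(-3)))²) = 2*(-1)/((3 + 9) + (5 + (3 + 9))²) = 2*(-1)/(12 + (5 + 12)²) = 2*(-1)/(12 + 17²) = 2*(-1)/(12 + 289) = 2*(-1)/301 = 2*(-1)*(1/301) = -2/301 ≈ -0.0066445)
(q*m(-3, 4))*J(6) = (-2/301*4)*(2*6) = -8/301*12 = -96/301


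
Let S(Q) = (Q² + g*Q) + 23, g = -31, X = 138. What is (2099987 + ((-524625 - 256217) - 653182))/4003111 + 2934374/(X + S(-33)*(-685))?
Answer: -10772762501983/5853897330407 ≈ -1.8403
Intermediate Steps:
S(Q) = 23 + Q² - 31*Q (S(Q) = (Q² - 31*Q) + 23 = 23 + Q² - 31*Q)
(2099987 + ((-524625 - 256217) - 653182))/4003111 + 2934374/(X + S(-33)*(-685)) = (2099987 + ((-524625 - 256217) - 653182))/4003111 + 2934374/(138 + (23 + (-33)² - 31*(-33))*(-685)) = (2099987 + (-780842 - 653182))*(1/4003111) + 2934374/(138 + (23 + 1089 + 1023)*(-685)) = (2099987 - 1434024)*(1/4003111) + 2934374/(138 + 2135*(-685)) = 665963*(1/4003111) + 2934374/(138 - 1462475) = 665963/4003111 + 2934374/(-1462337) = 665963/4003111 + 2934374*(-1/1462337) = 665963/4003111 - 2934374/1462337 = -10772762501983/5853897330407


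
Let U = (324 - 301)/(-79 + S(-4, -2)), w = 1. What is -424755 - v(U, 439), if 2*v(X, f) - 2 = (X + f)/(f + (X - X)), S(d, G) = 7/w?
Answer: -26851406881/63216 ≈ -4.2476e+5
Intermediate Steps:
S(d, G) = 7 (S(d, G) = 7/1 = 7*1 = 7)
U = -23/72 (U = (324 - 301)/(-79 + 7) = 23/(-72) = 23*(-1/72) = -23/72 ≈ -0.31944)
v(X, f) = 1 + (X + f)/(2*f) (v(X, f) = 1 + ((X + f)/(f + (X - X)))/2 = 1 + ((X + f)/(f + 0))/2 = 1 + ((X + f)/f)/2 = 1 + (X + f)/(2*f))
-424755 - v(U, 439) = -424755 - (-23/72 + 3*439)/(2*439) = -424755 - (-23/72 + 1317)/(2*439) = -424755 - 94801/(2*439*72) = -424755 - 1*94801/63216 = -424755 - 94801/63216 = -26851406881/63216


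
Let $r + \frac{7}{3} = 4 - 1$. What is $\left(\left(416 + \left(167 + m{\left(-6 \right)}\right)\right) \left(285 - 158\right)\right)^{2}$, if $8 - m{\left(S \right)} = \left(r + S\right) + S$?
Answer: $\frac{52665201121}{9} \approx 5.8517 \cdot 10^{9}$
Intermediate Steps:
$r = \frac{2}{3}$ ($r = - \frac{7}{3} + \left(4 - 1\right) = - \frac{7}{3} + 3 = \frac{2}{3} \approx 0.66667$)
$m{\left(S \right)} = \frac{22}{3} - 2 S$ ($m{\left(S \right)} = 8 - \left(\left(\frac{2}{3} + S\right) + S\right) = 8 - \left(\frac{2}{3} + 2 S\right) = \frac{22}{3} - 2 S$)
$\left(\left(416 + \left(167 + m{\left(-6 \right)}\right)\right) \left(285 - 158\right)\right)^{2} = \left(\left(416 + \left(167 + \left(\frac{22}{3} - -12\right)\right)\right) \left(285 - 158\right)\right)^{2} = \left(\left(416 + \left(167 + \left(\frac{22}{3} + 12\right)\right)\right) 127\right)^{2} = \left(\left(416 + \left(167 + \frac{58}{3}\right)\right) 127\right)^{2} = \left(\left(416 + \frac{559}{3}\right) 127\right)^{2} = \left(\frac{1807}{3} \cdot 127\right)^{2} = \left(\frac{229489}{3}\right)^{2} = \frac{52665201121}{9}$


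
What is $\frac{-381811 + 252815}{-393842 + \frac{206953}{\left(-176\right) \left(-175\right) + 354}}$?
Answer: $\frac{4018741384}{12269546715} \approx 0.32754$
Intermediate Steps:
$\frac{-381811 + 252815}{-393842 + \frac{206953}{\left(-176\right) \left(-175\right) + 354}} = - \frac{128996}{-393842 + \frac{206953}{30800 + 354}} = - \frac{128996}{-393842 + \frac{206953}{31154}} = - \frac{128996}{- \frac{12269546715}{31154}} = \left(-128996\right) \left(- \frac{31154}{12269546715}\right) = \frac{4018741384}{12269546715}$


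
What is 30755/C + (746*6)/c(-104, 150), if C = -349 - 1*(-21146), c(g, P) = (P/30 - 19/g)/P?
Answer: 207454225735/1601369 ≈ 1.2955e+5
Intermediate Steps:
c(g, P) = (-19/g + P/30)/P (c(g, P) = (P*(1/30) - 19/g)/P = (P/30 - 19/g)/P = (-19/g + P/30)/P)
C = 20797 (C = -349 + 21146 = 20797)
30755/C + (746*6)/c(-104, 150) = 30755/20797 + (746*6)/(1/30 - 19/(150*(-104))) = 30755*(1/20797) + 4476/(1/30 - 19*1/150*(-1/104)) = 30755/20797 + 4476/(1/30 + 19/15600) = 30755/20797 + 4476/(539/15600) = 30755/20797 + 4476*(15600/539) = 30755/20797 + 69825600/539 = 207454225735/1601369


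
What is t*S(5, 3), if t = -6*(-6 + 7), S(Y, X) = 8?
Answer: -48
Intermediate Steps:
t = -6 (t = -6*1 = -6)
t*S(5, 3) = -6*8 = -48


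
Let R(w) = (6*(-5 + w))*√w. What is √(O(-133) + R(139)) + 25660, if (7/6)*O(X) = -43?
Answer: 25660 + √(-1806 + 39396*√139)/7 ≈ 25757.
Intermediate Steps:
O(X) = -258/7 (O(X) = (6/7)*(-43) = -258/7)
R(w) = √w*(-30 + 6*w) (R(w) = (-30 + 6*w)*√w = √w*(-30 + 6*w))
√(O(-133) + R(139)) + 25660 = √(-258/7 + 6*√139*(-5 + 139)) + 25660 = √(-258/7 + 6*√139*134) + 25660 = √(-258/7 + 804*√139) + 25660 = 25660 + √(-258/7 + 804*√139)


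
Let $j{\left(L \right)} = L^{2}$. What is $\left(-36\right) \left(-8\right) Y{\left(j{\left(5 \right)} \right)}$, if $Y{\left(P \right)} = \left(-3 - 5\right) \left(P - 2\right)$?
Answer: $-52992$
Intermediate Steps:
$Y{\left(P \right)} = 16 - 8 P$ ($Y{\left(P \right)} = - 8 \left(-2 + P\right) = 16 - 8 P$)
$\left(-36\right) \left(-8\right) Y{\left(j{\left(5 \right)} \right)} = \left(-36\right) \left(-8\right) \left(16 - 8 \cdot 5^{2}\right) = 288 \left(16 - 200\right) = 288 \left(-184\right) = -52992$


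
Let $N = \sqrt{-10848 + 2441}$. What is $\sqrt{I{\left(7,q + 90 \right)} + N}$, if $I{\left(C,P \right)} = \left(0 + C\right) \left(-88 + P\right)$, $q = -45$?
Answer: $\sqrt{-301 + i \sqrt{8407}} \approx 2.613 + 17.545 i$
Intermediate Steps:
$N = i \sqrt{8407}$ ($N = \sqrt{-8407} = i \sqrt{8407} \approx 91.69 i$)
$I{\left(C,P \right)} = C \left(-88 + P\right)$
$\sqrt{I{\left(7,q + 90 \right)} + N} = \sqrt{7 \left(-88 + \left(-45 + 90\right)\right) + i \sqrt{8407}} = \sqrt{7 \left(-88 + 45\right) + i \sqrt{8407}} = \sqrt{7 \left(-43\right) + i \sqrt{8407}} = \sqrt{-301 + i \sqrt{8407}}$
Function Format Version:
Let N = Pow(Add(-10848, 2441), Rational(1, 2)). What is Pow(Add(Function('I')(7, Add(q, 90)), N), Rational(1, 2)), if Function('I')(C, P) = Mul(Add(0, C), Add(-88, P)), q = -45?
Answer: Pow(Add(-301, Mul(I, Pow(8407, Rational(1, 2)))), Rational(1, 2)) ≈ Add(2.6130, Mul(17.545, I))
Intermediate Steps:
N = Mul(I, Pow(8407, Rational(1, 2))) (N = Pow(-8407, Rational(1, 2)) = Mul(I, Pow(8407, Rational(1, 2))) ≈ Mul(91.690, I))
Function('I')(C, P) = Mul(C, Add(-88, P))
Pow(Add(Function('I')(7, Add(q, 90)), N), Rational(1, 2)) = Pow(Add(Mul(7, Add(-88, Add(-45, 90))), Mul(I, Pow(8407, Rational(1, 2)))), Rational(1, 2)) = Pow(Add(Mul(7, Add(-88, 45)), Mul(I, Pow(8407, Rational(1, 2)))), Rational(1, 2)) = Pow(Add(Mul(7, -43), Mul(I, Pow(8407, Rational(1, 2)))), Rational(1, 2)) = Pow(Add(-301, Mul(I, Pow(8407, Rational(1, 2)))), Rational(1, 2))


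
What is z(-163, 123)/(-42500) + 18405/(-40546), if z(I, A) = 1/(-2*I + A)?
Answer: -175606726523/386859522500 ≈ -0.45393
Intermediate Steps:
z(I, A) = 1/(A - 2*I)
z(-163, 123)/(-42500) + 18405/(-40546) = 1/((123 - 2*(-163))*(-42500)) + 18405/(-40546) = -1/42500/(123 + 326) + 18405*(-1/40546) = -1/42500/449 - 18405/40546 = (1/449)*(-1/42500) - 18405/40546 = -1/19082500 - 18405/40546 = -175606726523/386859522500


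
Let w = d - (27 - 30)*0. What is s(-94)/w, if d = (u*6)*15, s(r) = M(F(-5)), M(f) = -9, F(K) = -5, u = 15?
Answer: -1/150 ≈ -0.0066667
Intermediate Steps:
s(r) = -9
d = 1350 (d = (15*6)*15 = 90*15 = 1350)
w = 1350 (w = 1350 - (27 - 30)*0 = 1350 - (-3)*0 = 1350 - 1*0 = 1350 + 0 = 1350)
s(-94)/w = -9/1350 = -9*1/1350 = -1/150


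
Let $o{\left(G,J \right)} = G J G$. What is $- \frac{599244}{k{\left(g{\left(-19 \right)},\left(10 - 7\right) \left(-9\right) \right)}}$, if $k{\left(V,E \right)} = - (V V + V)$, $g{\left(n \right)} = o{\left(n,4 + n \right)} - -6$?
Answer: $\frac{49937}{2437656} \approx 0.020486$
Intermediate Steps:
$o{\left(G,J \right)} = J G^{2}$
$g{\left(n \right)} = 6 + n^{2} \left(4 + n\right)$ ($g{\left(n \right)} = \left(4 + n\right) n^{2} - -6 = n^{2} \left(4 + n\right) + 6 = 6 + n^{2} \left(4 + n\right)$)
$k{\left(V,E \right)} = - V - V^{2}$ ($k{\left(V,E \right)} = - (V^{2} + V) = - (V + V^{2}) = - V - V^{2}$)
$- \frac{599244}{k{\left(g{\left(-19 \right)},\left(10 - 7\right) \left(-9\right) \right)}} = - \frac{599244}{\left(-1\right) \left(6 + \left(-19\right)^{2} \left(4 - 19\right)\right) \left(1 + \left(6 + \left(-19\right)^{2} \left(4 - 19\right)\right)\right)} = - \frac{599244}{\left(-1\right) \left(6 + 361 \left(-15\right)\right) \left(1 + \left(6 + 361 \left(-15\right)\right)\right)} = - \frac{599244}{\left(-1\right) \left(6 - 5415\right) \left(1 + \left(6 - 5415\right)\right)} = - \frac{599244}{\left(-1\right) \left(-5409\right) \left(1 - 5409\right)} = - \frac{599244}{\left(-1\right) \left(-5409\right) \left(-5408\right)} = - \frac{599244}{-29251872} = \left(-599244\right) \left(- \frac{1}{29251872}\right) = \frac{49937}{2437656}$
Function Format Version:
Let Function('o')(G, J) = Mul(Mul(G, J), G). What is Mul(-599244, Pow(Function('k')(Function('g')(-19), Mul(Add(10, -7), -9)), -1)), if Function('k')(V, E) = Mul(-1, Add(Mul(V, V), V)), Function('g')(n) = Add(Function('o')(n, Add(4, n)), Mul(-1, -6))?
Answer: Rational(49937, 2437656) ≈ 0.020486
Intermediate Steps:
Function('o')(G, J) = Mul(J, Pow(G, 2))
Function('g')(n) = Add(6, Mul(Pow(n, 2), Add(4, n))) (Function('g')(n) = Add(Mul(Add(4, n), Pow(n, 2)), Mul(-1, -6)) = Add(Mul(Pow(n, 2), Add(4, n)), 6) = Add(6, Mul(Pow(n, 2), Add(4, n))))
Function('k')(V, E) = Add(Mul(-1, V), Mul(-1, Pow(V, 2))) (Function('k')(V, E) = Mul(-1, Add(Pow(V, 2), V)) = Mul(-1, Add(V, Pow(V, 2))) = Add(Mul(-1, V), Mul(-1, Pow(V, 2))))
Mul(-599244, Pow(Function('k')(Function('g')(-19), Mul(Add(10, -7), -9)), -1)) = Mul(-599244, Pow(Mul(-1, Add(6, Mul(Pow(-19, 2), Add(4, -19))), Add(1, Add(6, Mul(Pow(-19, 2), Add(4, -19))))), -1)) = Mul(-599244, Pow(Mul(-1, Add(6, Mul(361, -15)), Add(1, Add(6, Mul(361, -15)))), -1)) = Mul(-599244, Pow(Mul(-1, Add(6, -5415), Add(1, Add(6, -5415))), -1)) = Mul(-599244, Pow(Mul(-1, -5409, Add(1, -5409)), -1)) = Mul(-599244, Pow(Mul(-1, -5409, -5408), -1)) = Mul(-599244, Pow(-29251872, -1)) = Mul(-599244, Rational(-1, 29251872)) = Rational(49937, 2437656)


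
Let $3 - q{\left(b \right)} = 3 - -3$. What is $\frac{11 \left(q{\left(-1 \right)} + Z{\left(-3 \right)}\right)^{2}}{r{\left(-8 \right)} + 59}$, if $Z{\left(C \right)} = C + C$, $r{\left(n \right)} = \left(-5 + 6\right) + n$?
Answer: $\frac{891}{52} \approx 17.135$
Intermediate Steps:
$r{\left(n \right)} = 1 + n$
$Z{\left(C \right)} = 2 C$
$q{\left(b \right)} = -3$ ($q{\left(b \right)} = 3 - \left(3 - -3\right) = 3 - \left(3 + 3\right) = 3 - 6 = -3$)
$\frac{11 \left(q{\left(-1 \right)} + Z{\left(-3 \right)}\right)^{2}}{r{\left(-8 \right)} + 59} = \frac{11 \left(-3 + 2 \left(-3\right)\right)^{2}}{\left(1 - 8\right) + 59} = \frac{11 \left(-3 - 6\right)^{2}}{-7 + 59} = \frac{11 \left(-9\right)^{2}}{52} = 11 \cdot 81 \cdot \frac{1}{52} = 891 \cdot \frac{1}{52} = \frac{891}{52}$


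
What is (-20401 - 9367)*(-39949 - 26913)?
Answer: 1990348016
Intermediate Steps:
(-20401 - 9367)*(-39949 - 26913) = -29768*(-66862) = 1990348016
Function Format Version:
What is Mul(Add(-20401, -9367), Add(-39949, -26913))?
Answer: 1990348016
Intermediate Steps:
Mul(Add(-20401, -9367), Add(-39949, -26913)) = Mul(-29768, -66862) = 1990348016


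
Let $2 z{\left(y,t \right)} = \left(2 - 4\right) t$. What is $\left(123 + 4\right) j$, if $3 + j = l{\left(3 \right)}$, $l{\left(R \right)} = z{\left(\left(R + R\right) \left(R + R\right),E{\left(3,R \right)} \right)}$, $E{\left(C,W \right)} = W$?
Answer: $-762$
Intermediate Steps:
$z{\left(y,t \right)} = - t$ ($z{\left(y,t \right)} = \frac{\left(2 - 4\right) t}{2} = \frac{\left(-2\right) t}{2} = - t$)
$l{\left(R \right)} = - R$
$j = -6$ ($j = -3 - 3 = -6$)
$\left(123 + 4\right) j = \left(123 + 4\right) \left(-6\right) = 127 \left(-6\right) = -762$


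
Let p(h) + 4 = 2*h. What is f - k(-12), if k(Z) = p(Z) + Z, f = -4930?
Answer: -4890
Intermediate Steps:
p(h) = -4 + 2*h
k(Z) = -4 + 3*Z (k(Z) = (-4 + 2*Z) + Z = -4 + 3*Z)
f - k(-12) = -4930 - (-4 + 3*(-12)) = -4930 - (-4 - 36) = -4930 - 1*(-40) = -4930 + 40 = -4890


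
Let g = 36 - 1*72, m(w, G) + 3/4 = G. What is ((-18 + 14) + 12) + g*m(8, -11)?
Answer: 431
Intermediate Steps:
m(w, G) = -¾ + G
g = -36 (g = 36 - 72 = -36)
((-18 + 14) + 12) + g*m(8, -11) = ((-18 + 14) + 12) - 36*(-¾ - 11) = (-4 + 12) - 36*(-47/4) = 8 + 423 = 431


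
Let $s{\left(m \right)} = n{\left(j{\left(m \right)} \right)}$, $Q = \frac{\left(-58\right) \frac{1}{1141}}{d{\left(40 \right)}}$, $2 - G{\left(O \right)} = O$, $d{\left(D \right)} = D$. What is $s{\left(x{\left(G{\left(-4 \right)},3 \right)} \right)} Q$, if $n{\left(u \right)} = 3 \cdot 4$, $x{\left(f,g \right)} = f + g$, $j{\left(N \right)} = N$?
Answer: $- \frac{87}{5705} \approx -0.01525$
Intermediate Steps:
$G{\left(O \right)} = 2 - O$
$Q = - \frac{29}{22820}$ ($Q = \frac{\left(-58\right) \frac{1}{1141}}{40} = \left(-58\right) \frac{1}{1141} \cdot \frac{1}{40} = \left(- \frac{58}{1141}\right) \frac{1}{40} = - \frac{29}{22820} \approx -0.0012708$)
$n{\left(u \right)} = 12$
$s{\left(m \right)} = 12$
$s{\left(x{\left(G{\left(-4 \right)},3 \right)} \right)} Q = 12 \left(- \frac{29}{22820}\right) = - \frac{87}{5705}$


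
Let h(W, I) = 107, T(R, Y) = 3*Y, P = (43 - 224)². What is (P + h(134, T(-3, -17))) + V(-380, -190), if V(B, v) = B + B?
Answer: 32108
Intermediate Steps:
P = 32761 (P = (-181)² = 32761)
V(B, v) = 2*B
(P + h(134, T(-3, -17))) + V(-380, -190) = (32761 + 107) + 2*(-380) = 32868 - 760 = 32108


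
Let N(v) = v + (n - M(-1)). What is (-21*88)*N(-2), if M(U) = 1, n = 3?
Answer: 0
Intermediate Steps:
N(v) = 2 + v (N(v) = v + (3 - 1*1) = v + (3 - 1) = v + 2 = 2 + v)
(-21*88)*N(-2) = (-21*88)*(2 - 2) = -1848*0 = 0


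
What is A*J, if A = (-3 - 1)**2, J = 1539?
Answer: 24624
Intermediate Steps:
A = 16 (A = (-4)**2 = 16)
A*J = 16*1539 = 24624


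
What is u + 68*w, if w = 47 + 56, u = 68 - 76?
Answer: 6996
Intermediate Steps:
u = -8
w = 103
u + 68*w = -8 + 68*103 = -8 + 7004 = 6996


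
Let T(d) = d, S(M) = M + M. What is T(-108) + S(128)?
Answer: 148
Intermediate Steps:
S(M) = 2*M
T(-108) + S(128) = -108 + 2*128 = -108 + 256 = 148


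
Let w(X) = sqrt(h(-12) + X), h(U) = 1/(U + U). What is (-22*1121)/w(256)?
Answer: -49324*sqrt(36858)/6143 ≈ -1541.5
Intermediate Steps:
h(U) = 1/(2*U)
w(X) = sqrt(-1/24 + X) (w(X) = sqrt((1/2)/(-12) + X) = sqrt((1/2)*(-1/12) + X) = sqrt(-1/24 + X))
(-22*1121)/w(256) = (-22*1121)/((sqrt(-6 + 144*256)/12)) = -24662*12/sqrt(-6 + 36864) = -24662*2*sqrt(36858)/6143 = -49324*sqrt(36858)/6143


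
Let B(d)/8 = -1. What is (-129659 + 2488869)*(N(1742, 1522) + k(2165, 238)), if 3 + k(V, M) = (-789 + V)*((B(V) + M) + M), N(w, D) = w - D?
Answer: 1519767693850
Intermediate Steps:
B(d) = -8 (B(d) = 8*(-1) = -8)
k(V, M) = -3 + (-789 + V)*(-8 + 2*M) (k(V, M) = -3 + (-789 + V)*((-8 + M) + M) = -3 + (-789 + V)*(-8 + 2*M))
(-129659 + 2488869)*(N(1742, 1522) + k(2165, 238)) = (-129659 + 2488869)*((1742 - 1*1522) + (6309 - 1578*238 - 8*2165 + 2*238*2165)) = 2359210*((1742 - 1522) + (6309 - 375564 - 17320 + 1030540)) = 2359210*(220 + 643965) = 2359210*644185 = 1519767693850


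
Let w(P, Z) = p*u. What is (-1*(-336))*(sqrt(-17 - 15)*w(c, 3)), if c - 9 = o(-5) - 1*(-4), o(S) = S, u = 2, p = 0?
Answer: 0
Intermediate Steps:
c = 8 (c = 9 + (-5 - 1*(-4)) = 9 + (-5 + 4) = 9 - 1 = 8)
w(P, Z) = 0 (w(P, Z) = 0*2 = 0)
(-1*(-336))*(sqrt(-17 - 15)*w(c, 3)) = (-1*(-336))*(sqrt(-17 - 15)*0) = 336*(sqrt(-32)*0) = 336*((4*I*sqrt(2))*0) = 336*0 = 0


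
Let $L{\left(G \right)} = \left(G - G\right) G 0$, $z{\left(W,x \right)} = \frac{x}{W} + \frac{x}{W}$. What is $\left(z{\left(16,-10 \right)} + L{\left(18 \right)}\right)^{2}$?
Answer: $\frac{25}{16} \approx 1.5625$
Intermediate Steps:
$z{\left(W,x \right)} = \frac{2 x}{W}$
$L{\left(G \right)} = 0$ ($L{\left(G \right)} = 0 G 0 = 0 \cdot 0 = 0$)
$\left(z{\left(16,-10 \right)} + L{\left(18 \right)}\right)^{2} = \left(2 \left(-10\right) \frac{1}{16} + 0\right)^{2} = \left(- \frac{5}{4} + 0\right)^{2} = \left(- \frac{5}{4}\right)^{2} = \frac{25}{16}$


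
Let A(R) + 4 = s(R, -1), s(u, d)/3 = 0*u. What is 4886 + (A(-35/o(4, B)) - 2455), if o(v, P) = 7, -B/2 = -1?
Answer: 2427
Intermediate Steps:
B = 2 (B = -2*(-1) = 2)
s(u, d) = 0 (s(u, d) = 3*(0*u) = 3*0 = 0)
A(R) = -4 (A(R) = -4 + 0 = -4)
4886 + (A(-35/o(4, B)) - 2455) = 4886 + (-4 - 2455) = 4886 - 2459 = 2427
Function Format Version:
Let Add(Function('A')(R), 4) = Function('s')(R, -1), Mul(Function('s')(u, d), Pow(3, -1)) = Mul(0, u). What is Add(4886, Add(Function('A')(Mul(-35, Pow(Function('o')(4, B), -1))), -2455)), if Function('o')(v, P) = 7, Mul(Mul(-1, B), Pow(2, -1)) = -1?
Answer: 2427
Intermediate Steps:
B = 2 (B = Mul(-2, -1) = 2)
Function('s')(u, d) = 0 (Function('s')(u, d) = Mul(3, Mul(0, u)) = Mul(3, 0) = 0)
Function('A')(R) = -4 (Function('A')(R) = Add(-4, 0) = -4)
Add(4886, Add(Function('A')(Mul(-35, Pow(Function('o')(4, B), -1))), -2455)) = Add(4886, Add(-4, -2455)) = Add(4886, -2459) = 2427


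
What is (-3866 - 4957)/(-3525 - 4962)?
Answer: 2941/2829 ≈ 1.0396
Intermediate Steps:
(-3866 - 4957)/(-3525 - 4962) = -8823/(-8487) = -8823*(-1/8487) = 2941/2829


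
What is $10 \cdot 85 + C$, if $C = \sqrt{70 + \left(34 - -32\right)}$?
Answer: $850 + 2 \sqrt{34} \approx 861.66$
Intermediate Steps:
$C = 2 \sqrt{34}$ ($C = \sqrt{70 + \left(34 + 32\right)} = \sqrt{70 + 66} = \sqrt{136} = 2 \sqrt{34} \approx 11.662$)
$10 \cdot 85 + C = 10 \cdot 85 + 2 \sqrt{34} = 850 + 2 \sqrt{34}$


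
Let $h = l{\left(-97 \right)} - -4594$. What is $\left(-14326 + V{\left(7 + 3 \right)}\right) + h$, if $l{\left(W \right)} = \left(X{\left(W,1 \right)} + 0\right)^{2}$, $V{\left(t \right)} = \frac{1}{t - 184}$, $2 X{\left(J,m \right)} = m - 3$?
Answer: $- \frac{1693195}{174} \approx -9731.0$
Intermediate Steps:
$X{\left(J,m \right)} = - \frac{3}{2} + \frac{m}{2}$ ($X{\left(J,m \right)} = \frac{m - 3}{2} = \frac{-3 + m}{2} = - \frac{3}{2} + \frac{m}{2}$)
$V{\left(t \right)} = \frac{1}{-184 + t}$
$l{\left(W \right)} = 1$ ($l{\left(W \right)} = \left(\left(- \frac{3}{2} + \frac{1}{2} \cdot 1\right) + 0\right)^{2} = \left(\left(- \frac{3}{2} + \frac{1}{2}\right) + 0\right)^{2} = \left(-1 + 0\right)^{2} = \left(-1\right)^{2} = 1$)
$h = 4595$ ($h = 1 - -4594 = 1 + 4594 = 4595$)
$\left(-14326 + V{\left(7 + 3 \right)}\right) + h = \left(-14326 + \frac{1}{-184 + \left(7 + 3\right)}\right) + 4595 = \left(-14326 + \frac{1}{-184 + 10}\right) + 4595 = \left(-14326 + \frac{1}{-174}\right) + 4595 = \left(-14326 - \frac{1}{174}\right) + 4595 = - \frac{2492725}{174} + 4595 = - \frac{1693195}{174}$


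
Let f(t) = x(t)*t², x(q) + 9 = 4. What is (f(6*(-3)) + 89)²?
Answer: 2343961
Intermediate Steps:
x(q) = -5 (x(q) = -9 + 4 = -5)
f(t) = -5*t²
(f(6*(-3)) + 89)² = (-5*(6*(-3))² + 89)² = (-5*(-18)² + 89)² = (-5*324 + 89)² = (-1620 + 89)² = (-1531)² = 2343961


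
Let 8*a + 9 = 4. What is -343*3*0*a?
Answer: 0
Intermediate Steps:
a = -5/8 (a = -9/8 + (⅛)*4 = -9/8 + ½ = -5/8 ≈ -0.62500)
-343*3*0*a = -343*3*0*(-5)/8 = -0*(-5)/8 = -343*0 = 0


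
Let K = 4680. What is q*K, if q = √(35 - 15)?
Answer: 9360*√5 ≈ 20930.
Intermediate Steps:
q = 2*√5 (q = √20 = 2*√5 ≈ 4.4721)
q*K = (2*√5)*4680 = 9360*√5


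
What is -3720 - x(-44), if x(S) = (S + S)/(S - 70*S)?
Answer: -256678/69 ≈ -3720.0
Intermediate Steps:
x(S) = -2/69 (x(S) = (2*S)/((-69*S)) = (2*S)*(-1/(69*S)) = -2/69)
-3720 - x(-44) = -3720 - 1*(-2/69) = -3720 + 2/69 = -256678/69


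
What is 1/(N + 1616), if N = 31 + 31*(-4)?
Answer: 1/1523 ≈ 0.00065660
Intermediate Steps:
N = -93 (N = 31 - 124 = -93)
1/(N + 1616) = 1/(-93 + 1616) = 1/1523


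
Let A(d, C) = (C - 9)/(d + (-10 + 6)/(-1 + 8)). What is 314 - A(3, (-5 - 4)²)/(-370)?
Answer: 987782/3145 ≈ 314.08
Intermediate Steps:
A(d, C) = (-9 + C)/(-4/7 + d) (A(d, C) = (-9 + C)/(d - 4/7) = (-9 + C)/(-4/7 + d))
314 - A(3, (-5 - 4)²)/(-370) = 314 - 7*(-9 + (-5 - 4)²)/(-4 + 7*3)/(-370) = 314 - 7*(-9 + (-9)²)/(-4 + 21)*(-1)/370 = 314 - 7*(-9 + 81)/17*(-1)/370 = 314 - 7*(1/17)*72*(-1)/370 = 314 - 504*(-1)/(17*370) = 314 - 1*(-252/3145) = 314 + 252/3145 = 987782/3145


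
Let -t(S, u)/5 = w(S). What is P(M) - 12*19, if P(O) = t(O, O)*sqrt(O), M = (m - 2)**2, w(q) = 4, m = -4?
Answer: -348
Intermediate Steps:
t(S, u) = -20 (t(S, u) = -5*4 = -20)
M = 36 (M = (-4 - 2)**2 = (-6)**2 = 36)
P(O) = -20*sqrt(O)
P(M) - 12*19 = -20*sqrt(36) - 12*19 = -20*6 - 228 = -120 - 228 = -348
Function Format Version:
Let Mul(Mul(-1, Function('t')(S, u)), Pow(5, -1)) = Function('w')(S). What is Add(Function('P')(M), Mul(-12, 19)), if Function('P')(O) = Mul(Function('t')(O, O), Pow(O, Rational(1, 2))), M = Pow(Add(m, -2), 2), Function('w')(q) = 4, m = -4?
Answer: -348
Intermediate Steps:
Function('t')(S, u) = -20 (Function('t')(S, u) = Mul(-5, 4) = -20)
M = 36 (M = Pow(Add(-4, -2), 2) = Pow(-6, 2) = 36)
Function('P')(O) = Mul(-20, Pow(O, Rational(1, 2)))
Add(Function('P')(M), Mul(-12, 19)) = Add(Mul(-20, Pow(36, Rational(1, 2))), Mul(-12, 19)) = Add(Mul(-20, 6), -228) = Add(-120, -228) = -348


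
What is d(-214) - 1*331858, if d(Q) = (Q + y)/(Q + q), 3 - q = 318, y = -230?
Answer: -175552438/529 ≈ -3.3186e+5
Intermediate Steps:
q = -315 (q = 3 - 1*318 = 3 - 318 = -315)
d(Q) = (-230 + Q)/(-315 + Q) (d(Q) = (Q - 230)/(Q - 315) = (-230 + Q)/(-315 + Q))
d(-214) - 1*331858 = (-230 - 214)/(-315 - 214) - 1*331858 = -444/(-529) - 331858 = -1/529*(-444) - 331858 = 444/529 - 331858 = -175552438/529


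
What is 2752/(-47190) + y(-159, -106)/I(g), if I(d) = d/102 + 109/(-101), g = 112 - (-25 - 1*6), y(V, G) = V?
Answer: -7730721982/15690675 ≈ -492.70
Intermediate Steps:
g = 143 (g = 112 - (-25 - 6) = 112 - 1*(-31) = 112 + 31 = 143)
I(d) = -109/101 + d/102 (I(d) = d*(1/102) + 109*(-1/101) = d/102 - 109/101 = -109/101 + d/102)
2752/(-47190) + y(-159, -106)/I(g) = 2752/(-47190) - 159/(-109/101 + (1/102)*143) = 2752*(-1/47190) - 159/(-109/101 + 143/102) = -1376/23595 - 159/3325/10302 = -1376/23595 - 159*10302/3325 = -1376/23595 - 1638018/3325 = -7730721982/15690675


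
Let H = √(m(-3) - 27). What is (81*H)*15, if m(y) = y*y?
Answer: 3645*I*√2 ≈ 5154.8*I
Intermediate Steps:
m(y) = y²
H = 3*I*√2 (H = √((-3)² - 27) = √(9 - 27) = √(-18) = 3*I*√2 ≈ 4.2426*I)
(81*H)*15 = (81*(3*I*√2))*15 = (243*I*√2)*15 = 3645*I*√2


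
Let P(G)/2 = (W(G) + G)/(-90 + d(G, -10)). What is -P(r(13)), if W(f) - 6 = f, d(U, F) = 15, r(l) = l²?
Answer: 688/75 ≈ 9.1733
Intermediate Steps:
W(f) = 6 + f
P(G) = -4/25 - 4*G/75 (P(G) = 2*(((6 + G) + G)/(-90 + 15)) = 2*((6 + 2*G)/(-75)) = 2*((6 + 2*G)*(-1/75)) = 2*(-2/25 - 2*G/75) = -4/25 - 4*G/75)
-P(r(13)) = -(-4/25 - 4/75*13²) = -(-4/25 - 4/75*169) = -(-4/25 - 676/75) = -1*(-688/75) = 688/75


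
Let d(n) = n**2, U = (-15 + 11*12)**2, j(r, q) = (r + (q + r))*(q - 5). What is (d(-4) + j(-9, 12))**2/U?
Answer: 4/81 ≈ 0.049383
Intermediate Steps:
j(r, q) = (-5 + q)*(q + 2*r) (j(r, q) = (q + 2*r)*(-5 + q) = (-5 + q)*(q + 2*r))
U = 13689 (U = (-15 + 132)**2 = 117**2 = 13689)
(d(-4) + j(-9, 12))**2/U = ((-4)**2 + (12**2 - 10*(-9) - 5*12 + 2*12*(-9)))**2/13689 = (16 + (144 + 90 - 60 - 216))**2*(1/13689) = (16 - 42)**2*(1/13689) = (-26)**2*(1/13689) = 676*(1/13689) = 4/81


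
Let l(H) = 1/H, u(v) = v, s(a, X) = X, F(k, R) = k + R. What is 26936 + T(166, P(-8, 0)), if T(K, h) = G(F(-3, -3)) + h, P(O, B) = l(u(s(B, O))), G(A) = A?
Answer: 215439/8 ≈ 26930.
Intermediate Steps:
F(k, R) = R + k
l(H) = 1/H
P(O, B) = 1/O
T(K, h) = -6 + h (T(K, h) = (-3 - 3) + h = -6 + h)
26936 + T(166, P(-8, 0)) = 26936 + (-6 + 1/(-8)) = 26936 + (-6 - 1/8) = 26936 - 49/8 = 215439/8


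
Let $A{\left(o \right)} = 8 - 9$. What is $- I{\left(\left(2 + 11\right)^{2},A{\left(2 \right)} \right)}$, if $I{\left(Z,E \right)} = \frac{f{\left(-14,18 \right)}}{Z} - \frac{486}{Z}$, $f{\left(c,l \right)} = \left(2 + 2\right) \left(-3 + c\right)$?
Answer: $\frac{554}{169} \approx 3.2781$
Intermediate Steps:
$A{\left(o \right)} = -1$
$f{\left(c,l \right)} = -12 + 4 c$ ($f{\left(c,l \right)} = 4 \left(-3 + c\right) = -12 + 4 c$)
$I{\left(Z,E \right)} = - \frac{554}{Z}$ ($I{\left(Z,E \right)} = \frac{-12 + 4 \left(-14\right)}{Z} - \frac{486}{Z} = \frac{-12 - 56}{Z} - \frac{486}{Z} = - \frac{68}{Z} - \frac{486}{Z} = - \frac{554}{Z}$)
$- I{\left(\left(2 + 11\right)^{2},A{\left(2 \right)} \right)} = - \frac{-554}{\left(2 + 11\right)^{2}} = - \frac{-554}{13^{2}} = - \frac{-554}{169} = \left(-1\right) \left(- \frac{554}{169}\right) = \frac{554}{169}$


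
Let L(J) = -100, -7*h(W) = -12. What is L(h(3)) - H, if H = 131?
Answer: -231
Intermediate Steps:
h(W) = 12/7 (h(W) = -⅐*(-12) = 12/7)
L(h(3)) - H = -100 - 1*131 = -100 - 131 = -231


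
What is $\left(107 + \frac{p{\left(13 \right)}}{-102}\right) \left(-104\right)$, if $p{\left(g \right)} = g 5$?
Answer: $- \frac{564148}{51} \approx -11062.0$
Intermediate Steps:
$p{\left(g \right)} = 5 g$
$\left(107 + \frac{p{\left(13 \right)}}{-102}\right) \left(-104\right) = \left(107 + \frac{5 \cdot 13}{-102}\right) \left(-104\right) = \left(107 + 65 \left(- \frac{1}{102}\right)\right) \left(-104\right) = \left(107 - \frac{65}{102}\right) \left(-104\right) = \frac{10849}{102} \left(-104\right) = - \frac{564148}{51}$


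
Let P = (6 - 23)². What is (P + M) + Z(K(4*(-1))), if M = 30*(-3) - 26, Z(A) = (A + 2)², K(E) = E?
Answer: 177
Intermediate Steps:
P = 289 (P = (-17)² = 289)
Z(A) = (2 + A)²
M = -116 (M = -90 - 26 = -116)
(P + M) + Z(K(4*(-1))) = (289 - 116) + (2 + 4*(-1))² = 173 + (2 - 4)² = 173 + (-2)² = 173 + 4 = 177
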